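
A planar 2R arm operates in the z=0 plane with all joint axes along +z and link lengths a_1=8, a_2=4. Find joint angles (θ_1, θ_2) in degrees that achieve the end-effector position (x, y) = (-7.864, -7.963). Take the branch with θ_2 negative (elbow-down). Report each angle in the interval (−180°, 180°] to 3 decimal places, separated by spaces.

-120.002 -45.004

cos θ_2 = (125.2519−8²−4²)/(2·8·4) = 0.7071; θ_2 = -45.0038° (elbow-down)
β = atan2(-7.9630,-7.8640) = -134.6416°; ψ = atan2(-2.8286,10.8282) = -14.6400°
θ_1 = β − ψ = -120.0016°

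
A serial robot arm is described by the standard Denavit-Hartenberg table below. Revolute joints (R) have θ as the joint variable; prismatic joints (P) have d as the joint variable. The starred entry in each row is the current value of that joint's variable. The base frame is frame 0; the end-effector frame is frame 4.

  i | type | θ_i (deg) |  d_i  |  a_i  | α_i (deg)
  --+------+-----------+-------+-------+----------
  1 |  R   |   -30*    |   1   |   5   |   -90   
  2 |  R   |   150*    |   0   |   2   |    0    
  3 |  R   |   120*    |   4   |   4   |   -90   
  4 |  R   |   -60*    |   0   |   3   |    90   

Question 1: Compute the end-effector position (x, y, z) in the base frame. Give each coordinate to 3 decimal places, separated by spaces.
6.129 4.080 5.500

after link 1: o_1 = (4.3301, -2.5000, 1.0000)
after link 2: o_2 = (2.8301, -1.6340, 0.0000)
after link 3: o_3 = (4.8301, 1.8301, 4.0000)
after link 4: o_4 = (6.1292, 4.0801, 5.5000)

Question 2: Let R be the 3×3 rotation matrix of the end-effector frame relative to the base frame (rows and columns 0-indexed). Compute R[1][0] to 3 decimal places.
End-effector x-axis (col 0 of R) = (0.4330,0.7500,0.5000)
R[1][0] = 0.7500

0.750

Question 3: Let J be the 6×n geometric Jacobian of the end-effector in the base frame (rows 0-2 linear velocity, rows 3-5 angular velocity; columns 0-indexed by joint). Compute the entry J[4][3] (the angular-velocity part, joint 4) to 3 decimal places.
-0.500

axis z_3 = (0.8660,-0.5000,0.0000); lever o_n−o_3 = (1.2990,2.2500,1.5000)
cross product → J_v[:, 3] = (-0.7500,-1.2990,2.5981)
J_ω[:, 3] = z_3
entry J[4][3] = -0.5000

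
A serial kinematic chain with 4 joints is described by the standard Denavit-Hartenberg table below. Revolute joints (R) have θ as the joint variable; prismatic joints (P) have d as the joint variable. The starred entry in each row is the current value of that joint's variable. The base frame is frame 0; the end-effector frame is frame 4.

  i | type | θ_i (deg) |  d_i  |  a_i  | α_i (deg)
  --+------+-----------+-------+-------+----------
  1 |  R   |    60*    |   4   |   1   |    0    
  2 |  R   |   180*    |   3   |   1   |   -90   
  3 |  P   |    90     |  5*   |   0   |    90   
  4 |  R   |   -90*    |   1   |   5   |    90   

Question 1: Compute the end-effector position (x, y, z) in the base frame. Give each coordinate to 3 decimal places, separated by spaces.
after link 1: o_1 = (0.5000, 0.8660, 4.0000)
after link 2: o_2 = (-0.0000, 0.0000, 7.0000)
after link 3: o_3 = (4.3301, -2.5000, 7.0000)
after link 4: o_4 = (-0.5000, -0.8660, 7.0000)

-0.500 -0.866 7.000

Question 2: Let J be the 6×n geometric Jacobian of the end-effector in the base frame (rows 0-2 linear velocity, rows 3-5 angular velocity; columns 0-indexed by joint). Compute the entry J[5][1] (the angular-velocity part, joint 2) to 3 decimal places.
axis z_1 = (0.0000,0.0000,1.0000); lever o_n−o_1 = (-1.0000,-1.7321,3.0000)
cross product → J_v[:, 1] = (1.7321,-1.0000,0.0000)
J_ω[:, 1] = z_1
entry J[5][1] = 1.0000

1.000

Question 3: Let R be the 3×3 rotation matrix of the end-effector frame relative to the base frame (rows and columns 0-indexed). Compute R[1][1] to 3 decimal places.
-0.866

End-effector y-axis (col 1 of R) = (-0.5000,-0.8660,0.0000)
R[1][1] = -0.8660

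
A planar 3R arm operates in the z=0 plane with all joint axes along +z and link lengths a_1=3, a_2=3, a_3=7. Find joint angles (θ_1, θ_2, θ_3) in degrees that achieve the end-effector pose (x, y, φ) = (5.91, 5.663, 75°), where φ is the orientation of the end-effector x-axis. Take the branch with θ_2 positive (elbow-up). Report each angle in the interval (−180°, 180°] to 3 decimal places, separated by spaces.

wrist centre = target − a_3·(cos φ, sin φ) = (4.0983, -1.0985)
cos θ_2 = (18.0024−3²−3²)/(2·3·3) = 0.0001; θ_2 = 89.9922° (elbow-up)
β = atan2(-1.0985,4.0983) = -15.0046°; ψ = atan2(3.0000,3.0004) = 44.9961°
θ_1 = β − ψ = -60.0007°
θ_3 = φ − θ_1 − θ_2 = 45.0085° (wrapped to (-180°,180°])

-60.001 89.992 45.009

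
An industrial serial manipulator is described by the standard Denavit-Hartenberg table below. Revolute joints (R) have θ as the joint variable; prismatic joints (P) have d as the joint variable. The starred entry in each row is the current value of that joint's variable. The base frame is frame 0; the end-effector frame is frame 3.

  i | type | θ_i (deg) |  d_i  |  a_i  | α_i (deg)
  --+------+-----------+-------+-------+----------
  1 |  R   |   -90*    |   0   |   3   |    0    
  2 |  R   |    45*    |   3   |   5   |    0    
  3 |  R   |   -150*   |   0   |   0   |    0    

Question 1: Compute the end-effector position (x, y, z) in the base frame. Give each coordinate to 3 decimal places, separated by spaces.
after link 1: o_1 = (0.0000, -3.0000, 0.0000)
after link 2: o_2 = (3.5355, -6.5355, 3.0000)
after link 3: o_3 = (3.5355, -6.5355, 3.0000)

3.536 -6.536 3.000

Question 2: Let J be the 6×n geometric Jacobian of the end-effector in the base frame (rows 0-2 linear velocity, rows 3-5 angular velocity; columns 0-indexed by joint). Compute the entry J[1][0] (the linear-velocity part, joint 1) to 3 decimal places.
axis z_0 = ẑ; lever o_n−o_0 = (3.5355,-6.5355,3.0000)
cross product → J_v[:, 0] = (6.5355,3.5355,-0.0000)
J_ω[:, 0] = z_0
entry J[1][0] = 3.5355

3.536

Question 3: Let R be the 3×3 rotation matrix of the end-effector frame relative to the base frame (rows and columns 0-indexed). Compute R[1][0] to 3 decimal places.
End-effector x-axis (col 0 of R) = (-0.9659,0.2588,0.0000)
R[1][0] = 0.2588

0.259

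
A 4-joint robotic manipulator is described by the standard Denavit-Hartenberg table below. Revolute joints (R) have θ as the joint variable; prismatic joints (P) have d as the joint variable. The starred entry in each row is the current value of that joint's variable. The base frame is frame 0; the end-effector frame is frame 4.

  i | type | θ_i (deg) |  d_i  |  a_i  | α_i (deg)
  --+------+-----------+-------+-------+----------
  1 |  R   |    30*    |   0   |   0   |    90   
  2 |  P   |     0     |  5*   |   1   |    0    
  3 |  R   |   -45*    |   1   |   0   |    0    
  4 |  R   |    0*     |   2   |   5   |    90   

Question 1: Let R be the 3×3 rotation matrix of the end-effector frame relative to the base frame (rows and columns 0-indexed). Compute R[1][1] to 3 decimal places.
End-effector y-axis (col 1 of R) = (0.5000,-0.8660,0.0000)
R[1][1] = -0.8660

-0.866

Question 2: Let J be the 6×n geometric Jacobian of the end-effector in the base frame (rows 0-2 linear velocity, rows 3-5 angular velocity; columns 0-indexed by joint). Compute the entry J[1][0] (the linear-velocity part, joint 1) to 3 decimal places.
7.928

axis z_0 = ẑ; lever o_n−o_0 = (7.9279,-4.6604,-3.5355)
cross product → J_v[:, 0] = (4.6604,7.9279,-0.0000)
J_ω[:, 0] = z_0
entry J[1][0] = 7.9279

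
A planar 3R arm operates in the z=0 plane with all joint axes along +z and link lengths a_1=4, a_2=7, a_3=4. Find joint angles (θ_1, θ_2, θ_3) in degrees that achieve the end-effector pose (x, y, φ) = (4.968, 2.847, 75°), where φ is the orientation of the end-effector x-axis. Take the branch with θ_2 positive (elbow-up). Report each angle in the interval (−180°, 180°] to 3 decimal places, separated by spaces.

-135.009 150.005 60.004

wrist centre = target − a_3·(cos φ, sin φ) = (3.9327, -1.0167)
cos θ_2 = (16.5000−4²−7²)/(2·4·7) = -0.8661; θ_2 = 150.0053° (elbow-up)
β = atan2(-1.0167,3.9327) = -14.4950°; ψ = atan2(3.4994,-2.0625) = 120.5142°
θ_1 = β − ψ = -135.0092°
θ_3 = φ − θ_1 − θ_2 = 60.0039° (wrapped to (-180°,180°])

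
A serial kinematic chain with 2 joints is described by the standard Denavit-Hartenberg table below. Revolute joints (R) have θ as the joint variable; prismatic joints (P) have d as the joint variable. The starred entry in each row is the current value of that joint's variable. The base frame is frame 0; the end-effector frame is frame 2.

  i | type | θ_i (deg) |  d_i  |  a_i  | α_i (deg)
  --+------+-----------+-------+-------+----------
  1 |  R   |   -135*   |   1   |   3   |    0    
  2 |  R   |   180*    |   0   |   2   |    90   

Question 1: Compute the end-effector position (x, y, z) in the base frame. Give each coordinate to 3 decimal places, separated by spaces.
-0.707 -0.707 1.000

after link 1: o_1 = (-2.1213, -2.1213, 1.0000)
after link 2: o_2 = (-0.7071, -0.7071, 1.0000)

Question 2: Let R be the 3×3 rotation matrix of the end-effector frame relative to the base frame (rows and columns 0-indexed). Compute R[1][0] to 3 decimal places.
End-effector x-axis (col 0 of R) = (0.7071,0.7071,0.0000)
R[1][0] = 0.7071

0.707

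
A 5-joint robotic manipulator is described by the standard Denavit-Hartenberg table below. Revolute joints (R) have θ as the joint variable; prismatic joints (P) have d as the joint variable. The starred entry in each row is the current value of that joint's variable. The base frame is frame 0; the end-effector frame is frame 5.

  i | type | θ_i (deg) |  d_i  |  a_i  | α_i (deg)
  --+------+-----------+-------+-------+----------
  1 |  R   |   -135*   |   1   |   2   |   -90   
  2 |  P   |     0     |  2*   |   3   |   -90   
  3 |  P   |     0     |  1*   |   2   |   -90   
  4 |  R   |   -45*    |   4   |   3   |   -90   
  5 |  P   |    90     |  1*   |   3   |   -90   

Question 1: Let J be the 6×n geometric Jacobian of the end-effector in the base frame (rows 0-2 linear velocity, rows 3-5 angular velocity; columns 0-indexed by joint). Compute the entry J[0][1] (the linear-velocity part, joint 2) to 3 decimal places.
0.707

prismatic axis z_1 = (0.7071,-0.7071,0.0000)
J_v[:, 1] = z_1; J_ω[:, 1] = (0,0,0)
entry J[0][1] = 0.7071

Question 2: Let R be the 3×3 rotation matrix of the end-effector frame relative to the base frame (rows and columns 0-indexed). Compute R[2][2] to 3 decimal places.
End-effector z-axis (col 2 of R) = (0.5000,0.5000,0.7071)
R[2][2] = 0.7071

0.707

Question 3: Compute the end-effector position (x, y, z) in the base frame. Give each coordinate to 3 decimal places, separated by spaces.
-6.243 -7.657 -1.414

after link 1: o_1 = (-1.4142, -1.4142, 1.0000)
after link 2: o_2 = (-2.1213, -4.9497, 1.0000)
after link 3: o_3 = (-3.5355, -6.3640, 0.0000)
after link 4: o_4 = (-7.8640, -5.0355, -2.1213)
after link 5: o_5 = (-6.2426, -7.6569, -1.4142)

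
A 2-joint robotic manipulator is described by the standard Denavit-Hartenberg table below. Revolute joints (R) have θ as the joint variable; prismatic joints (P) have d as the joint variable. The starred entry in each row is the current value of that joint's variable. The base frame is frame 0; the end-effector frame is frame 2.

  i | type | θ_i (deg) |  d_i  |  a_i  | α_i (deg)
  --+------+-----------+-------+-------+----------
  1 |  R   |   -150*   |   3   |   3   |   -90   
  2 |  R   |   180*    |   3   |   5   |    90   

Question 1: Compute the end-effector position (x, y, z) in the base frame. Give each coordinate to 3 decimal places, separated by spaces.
after link 1: o_1 = (-2.5981, -1.5000, 3.0000)
after link 2: o_2 = (3.2321, -1.5981, 3.0000)

3.232 -1.598 3.000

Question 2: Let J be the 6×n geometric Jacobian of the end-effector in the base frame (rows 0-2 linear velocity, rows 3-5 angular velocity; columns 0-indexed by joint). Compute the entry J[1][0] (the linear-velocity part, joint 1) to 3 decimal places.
3.232

axis z_0 = ẑ; lever o_n−o_0 = (3.2321,-1.5981,3.0000)
cross product → J_v[:, 0] = (1.5981,3.2321,-0.0000)
J_ω[:, 0] = z_0
entry J[1][0] = 3.2321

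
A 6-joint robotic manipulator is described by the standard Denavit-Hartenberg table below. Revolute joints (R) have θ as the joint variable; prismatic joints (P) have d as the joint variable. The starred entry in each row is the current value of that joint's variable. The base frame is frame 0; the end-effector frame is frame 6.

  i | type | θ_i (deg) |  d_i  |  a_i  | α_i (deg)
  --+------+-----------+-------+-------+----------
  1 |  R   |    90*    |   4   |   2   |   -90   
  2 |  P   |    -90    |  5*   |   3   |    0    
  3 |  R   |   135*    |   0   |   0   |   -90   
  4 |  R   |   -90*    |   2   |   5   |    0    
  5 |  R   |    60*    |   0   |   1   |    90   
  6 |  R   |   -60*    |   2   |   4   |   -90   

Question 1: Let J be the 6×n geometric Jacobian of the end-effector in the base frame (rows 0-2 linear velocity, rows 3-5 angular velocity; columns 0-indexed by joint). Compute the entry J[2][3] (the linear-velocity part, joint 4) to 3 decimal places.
-5.821

axis z_3 = (-0.0000,-0.7071,-0.7071); lever o_n−o_3 = (-8.2321,2.1653,-0.0947)
cross product → J_v[:, 3] = (1.5981,5.8209,-5.8209)
J_ω[:, 3] = z_3
entry J[2][3] = -5.8209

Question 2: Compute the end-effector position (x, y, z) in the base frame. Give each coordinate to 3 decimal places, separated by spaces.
-13.232 4.165 6.905

after link 1: o_1 = (0.0000, 2.0000, 4.0000)
after link 2: o_2 = (-5.0000, 2.0000, 7.0000)
after link 3: o_3 = (-5.0000, 2.0000, 7.0000)
after link 4: o_4 = (-10.0000, 0.5858, 5.5858)
after link 5: o_5 = (-10.5000, 1.1982, 4.9734)
after link 6: o_6 = (-13.2321, 4.1653, 6.9053)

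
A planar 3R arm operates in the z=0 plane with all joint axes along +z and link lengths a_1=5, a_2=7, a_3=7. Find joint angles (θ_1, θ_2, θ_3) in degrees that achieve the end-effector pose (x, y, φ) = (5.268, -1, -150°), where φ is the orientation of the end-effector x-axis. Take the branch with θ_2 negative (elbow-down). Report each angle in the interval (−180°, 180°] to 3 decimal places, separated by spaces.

29.999 -29.998 -150.001

wrist centre = target − a_3·(cos φ, sin φ) = (11.3302, 2.5000)
cos θ_2 = (134.6229−5²−7²)/(2·5·7) = 0.8660; θ_2 = -29.9981° (elbow-down)
β = atan2(2.5000,11.3302) = 12.4429°; ψ = atan2(-3.4998,11.0623) = -17.5559°
θ_1 = β − ψ = 29.9988°
θ_3 = φ − θ_1 − θ_2 = -150.0007° (wrapped to (-180°,180°])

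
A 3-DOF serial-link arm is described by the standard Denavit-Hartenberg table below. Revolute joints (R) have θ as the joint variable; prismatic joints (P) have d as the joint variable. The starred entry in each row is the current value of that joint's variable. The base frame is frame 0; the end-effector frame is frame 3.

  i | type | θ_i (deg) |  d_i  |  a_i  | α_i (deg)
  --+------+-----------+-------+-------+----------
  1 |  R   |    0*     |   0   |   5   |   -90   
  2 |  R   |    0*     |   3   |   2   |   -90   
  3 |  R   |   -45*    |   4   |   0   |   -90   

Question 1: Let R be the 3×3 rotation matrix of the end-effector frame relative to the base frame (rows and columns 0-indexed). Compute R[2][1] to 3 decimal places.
End-effector y-axis (col 1 of R) = (0.0000,-0.0000,1.0000)
R[2][1] = 1.0000

1.000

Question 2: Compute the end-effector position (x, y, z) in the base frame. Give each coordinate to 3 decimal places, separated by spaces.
after link 1: o_1 = (5.0000, 0.0000, 0.0000)
after link 2: o_2 = (7.0000, 3.0000, 0.0000)
after link 3: o_3 = (7.0000, 3.0000, -4.0000)

7.000 3.000 -4.000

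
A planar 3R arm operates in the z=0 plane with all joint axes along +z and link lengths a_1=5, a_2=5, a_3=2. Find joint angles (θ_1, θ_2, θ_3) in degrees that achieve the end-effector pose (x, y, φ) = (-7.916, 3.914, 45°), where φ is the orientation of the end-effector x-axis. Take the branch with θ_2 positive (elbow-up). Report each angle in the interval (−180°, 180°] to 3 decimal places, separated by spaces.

150.002 29.999 -135.001

wrist centre = target − a_3·(cos φ, sin φ) = (-9.3302, 2.4998)
cos θ_2 = (93.3018−5²−5²)/(2·5·5) = 0.8660; θ_2 = 29.9987° (elbow-up)
β = atan2(2.4998,-9.3302) = 165.0014°; ψ = atan2(2.4999,9.3302) = 14.9994°
θ_1 = β − ψ = 150.0020°
θ_3 = φ − θ_1 − θ_2 = -135.0007° (wrapped to (-180°,180°])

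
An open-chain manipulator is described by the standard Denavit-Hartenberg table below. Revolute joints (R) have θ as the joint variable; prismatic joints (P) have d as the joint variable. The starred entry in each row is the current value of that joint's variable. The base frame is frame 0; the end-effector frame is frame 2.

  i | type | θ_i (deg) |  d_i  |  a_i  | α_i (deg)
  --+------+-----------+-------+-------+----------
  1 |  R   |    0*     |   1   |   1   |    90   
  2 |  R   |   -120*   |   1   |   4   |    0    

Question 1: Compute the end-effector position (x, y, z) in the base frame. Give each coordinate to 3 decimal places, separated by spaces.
after link 1: o_1 = (1.0000, 0.0000, 1.0000)
after link 2: o_2 = (-1.0000, -1.0000, -2.4641)

-1.000 -1.000 -2.464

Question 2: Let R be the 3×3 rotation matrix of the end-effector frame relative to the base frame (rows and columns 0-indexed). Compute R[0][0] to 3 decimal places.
End-effector x-axis (col 0 of R) = (-0.5000,-0.0000,-0.8660)
R[0][0] = -0.5000

-0.500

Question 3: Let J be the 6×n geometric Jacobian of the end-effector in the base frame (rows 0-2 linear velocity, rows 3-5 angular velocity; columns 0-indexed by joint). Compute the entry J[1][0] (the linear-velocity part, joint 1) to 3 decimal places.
axis z_0 = ẑ; lever o_n−o_0 = (-1.0000,-1.0000,-2.4641)
cross product → J_v[:, 0] = (1.0000,-1.0000,0.0000)
J_ω[:, 0] = z_0
entry J[1][0] = -1.0000

-1.000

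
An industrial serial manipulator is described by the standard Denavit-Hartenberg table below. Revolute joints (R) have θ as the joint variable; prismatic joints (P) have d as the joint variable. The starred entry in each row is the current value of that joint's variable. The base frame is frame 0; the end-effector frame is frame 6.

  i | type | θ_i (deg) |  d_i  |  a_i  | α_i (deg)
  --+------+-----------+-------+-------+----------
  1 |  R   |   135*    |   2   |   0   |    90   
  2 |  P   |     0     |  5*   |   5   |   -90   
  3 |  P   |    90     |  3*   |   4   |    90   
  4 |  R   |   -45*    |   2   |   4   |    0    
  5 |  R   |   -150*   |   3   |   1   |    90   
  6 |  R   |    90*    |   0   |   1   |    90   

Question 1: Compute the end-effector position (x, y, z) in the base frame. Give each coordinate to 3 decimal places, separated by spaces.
after link 1: o_1 = (0.0000, 0.0000, 2.0000)
after link 2: o_2 = (0.0000, 7.0711, 2.0000)
after link 3: o_3 = (-2.8284, 4.2426, 5.0000)
after link 4: o_4 = (-6.2426, 3.6569, 2.1716)
after link 5: o_5 = (-7.6809, 6.4612, 2.4304)
after link 6: o_6 = (-8.3881, 7.1683, 2.4304)

-8.388 7.168 2.430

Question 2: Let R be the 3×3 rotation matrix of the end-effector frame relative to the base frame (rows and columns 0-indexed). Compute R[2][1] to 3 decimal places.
0.966

End-effector y-axis (col 1 of R) = (-0.1830,-0.1830,0.9659)
R[2][1] = 0.9659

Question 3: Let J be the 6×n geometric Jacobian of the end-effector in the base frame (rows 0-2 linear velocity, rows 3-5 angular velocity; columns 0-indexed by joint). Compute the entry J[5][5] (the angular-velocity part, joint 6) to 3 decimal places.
axis z_5 = (-0.1830,-0.1830,0.9659); lever o_n−o_5 = (-0.7071,0.7071,0.0000)
cross product → J_v[:, 5] = (-0.6830,-0.6830,-0.2588)
J_ω[:, 5] = z_5
entry J[5][5] = 0.9659

0.966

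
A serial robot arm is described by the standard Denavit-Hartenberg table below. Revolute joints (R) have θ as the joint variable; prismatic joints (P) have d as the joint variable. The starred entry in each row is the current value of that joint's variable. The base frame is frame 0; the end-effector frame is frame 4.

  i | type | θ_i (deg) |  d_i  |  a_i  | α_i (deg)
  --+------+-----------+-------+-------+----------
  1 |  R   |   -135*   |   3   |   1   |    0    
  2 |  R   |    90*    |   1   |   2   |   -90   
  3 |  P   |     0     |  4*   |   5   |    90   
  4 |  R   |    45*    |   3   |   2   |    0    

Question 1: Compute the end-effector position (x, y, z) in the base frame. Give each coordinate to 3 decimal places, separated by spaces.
9.071 -2.828 7.000

after link 1: o_1 = (-0.7071, -0.7071, 3.0000)
after link 2: o_2 = (0.7071, -2.1213, 4.0000)
after link 3: o_3 = (7.0711, -2.8284, 4.0000)
after link 4: o_4 = (9.0711, -2.8284, 7.0000)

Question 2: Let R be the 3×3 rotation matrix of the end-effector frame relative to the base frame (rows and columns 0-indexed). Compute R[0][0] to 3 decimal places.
1.000

End-effector x-axis (col 0 of R) = (1.0000,0.0000,0.0000)
R[0][0] = 1.0000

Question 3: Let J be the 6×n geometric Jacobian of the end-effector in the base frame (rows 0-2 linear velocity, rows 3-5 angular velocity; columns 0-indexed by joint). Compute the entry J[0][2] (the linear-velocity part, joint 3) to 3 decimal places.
prismatic axis z_2 = (0.7071,0.7071,0.0000)
J_v[:, 2] = z_2; J_ω[:, 2] = (0,0,0)
entry J[0][2] = 0.7071

0.707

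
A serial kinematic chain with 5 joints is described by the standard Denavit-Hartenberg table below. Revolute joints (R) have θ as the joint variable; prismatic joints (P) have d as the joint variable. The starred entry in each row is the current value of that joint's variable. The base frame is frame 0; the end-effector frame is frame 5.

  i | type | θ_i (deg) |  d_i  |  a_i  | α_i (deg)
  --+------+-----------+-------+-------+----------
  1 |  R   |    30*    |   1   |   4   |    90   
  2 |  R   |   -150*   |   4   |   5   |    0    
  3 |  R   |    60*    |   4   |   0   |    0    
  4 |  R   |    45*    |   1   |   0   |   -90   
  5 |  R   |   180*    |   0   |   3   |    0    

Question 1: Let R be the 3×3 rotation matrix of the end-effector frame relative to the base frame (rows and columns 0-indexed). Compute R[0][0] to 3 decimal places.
End-effector x-axis (col 0 of R) = (-0.6124,-0.3536,0.7071)
R[0][0] = -0.6124

-0.612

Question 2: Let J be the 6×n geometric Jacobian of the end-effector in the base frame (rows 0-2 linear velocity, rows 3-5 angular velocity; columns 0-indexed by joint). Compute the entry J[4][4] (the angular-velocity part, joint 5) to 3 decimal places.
0.354

axis z_4 = (0.6124,0.3536,0.7071); lever o_n−o_4 = (-1.8371,-1.0607,2.1213)
cross product → J_v[:, 4] = (1.5000,-2.5981,0.0000)
J_ω[:, 4] = z_4
entry J[4][4] = 0.3536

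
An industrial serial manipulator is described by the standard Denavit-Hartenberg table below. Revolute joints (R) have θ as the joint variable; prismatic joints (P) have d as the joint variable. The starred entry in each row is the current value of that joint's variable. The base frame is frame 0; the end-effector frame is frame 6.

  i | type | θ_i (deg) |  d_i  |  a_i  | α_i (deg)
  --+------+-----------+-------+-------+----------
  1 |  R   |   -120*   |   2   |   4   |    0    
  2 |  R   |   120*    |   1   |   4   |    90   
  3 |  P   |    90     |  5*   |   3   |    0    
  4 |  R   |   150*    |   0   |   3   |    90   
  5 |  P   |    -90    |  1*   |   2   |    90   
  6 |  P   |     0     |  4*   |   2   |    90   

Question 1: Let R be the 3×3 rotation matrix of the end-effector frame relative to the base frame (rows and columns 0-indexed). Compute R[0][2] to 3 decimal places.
End-effector z-axis (col 2 of R) = (0.8660,0.0000,-0.5000)
R[0][2] = 0.8660

0.866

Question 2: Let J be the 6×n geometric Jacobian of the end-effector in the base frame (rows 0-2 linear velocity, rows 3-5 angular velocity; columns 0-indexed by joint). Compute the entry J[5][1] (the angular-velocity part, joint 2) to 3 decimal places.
1.000

axis z_1 = (0.0000,0.0000,1.0000); lever o_n−o_1 = (3.6340,-1.0000,5.3660)
cross product → J_v[:, 1] = (1.0000,3.6340,-0.0000)
J_ω[:, 1] = z_1
entry J[5][1] = 1.0000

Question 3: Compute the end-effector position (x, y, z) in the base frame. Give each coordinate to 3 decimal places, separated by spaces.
1.634 -4.464 7.366

after link 1: o_1 = (-2.0000, -3.4641, 2.0000)
after link 2: o_2 = (2.0000, -3.4641, 3.0000)
after link 3: o_3 = (2.0000, -8.4641, 6.0000)
after link 4: o_4 = (0.5000, -8.4641, 3.4019)
after link 5: o_5 = (-0.3660, -6.4641, 3.9019)
after link 6: o_6 = (1.6340, -4.4641, 7.3660)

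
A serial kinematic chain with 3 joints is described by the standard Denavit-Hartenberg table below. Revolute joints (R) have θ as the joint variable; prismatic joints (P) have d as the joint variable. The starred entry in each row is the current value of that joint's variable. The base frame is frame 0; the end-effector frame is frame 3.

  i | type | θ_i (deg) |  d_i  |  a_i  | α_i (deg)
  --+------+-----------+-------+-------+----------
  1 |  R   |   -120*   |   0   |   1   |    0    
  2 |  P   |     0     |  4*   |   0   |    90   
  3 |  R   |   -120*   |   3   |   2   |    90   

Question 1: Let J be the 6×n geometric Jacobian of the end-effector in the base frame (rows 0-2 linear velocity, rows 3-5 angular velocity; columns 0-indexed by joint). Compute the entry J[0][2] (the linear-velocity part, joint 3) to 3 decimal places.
-0.866

axis z_2 = (-0.8660,0.5000,0.0000); lever o_n−o_2 = (-2.0981,2.3660,-1.7321)
cross product → J_v[:, 2] = (-0.8660,-1.5000,-1.0000)
J_ω[:, 2] = z_2
entry J[0][2] = -0.8660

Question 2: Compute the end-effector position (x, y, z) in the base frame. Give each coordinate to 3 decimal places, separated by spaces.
after link 1: o_1 = (-0.5000, -0.8660, 0.0000)
after link 2: o_2 = (-0.5000, -0.8660, 4.0000)
after link 3: o_3 = (-2.5981, 1.5000, 2.2679)

-2.598 1.500 2.268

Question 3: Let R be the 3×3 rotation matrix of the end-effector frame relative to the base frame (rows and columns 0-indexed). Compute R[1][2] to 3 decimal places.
0.750

End-effector z-axis (col 2 of R) = (0.4330,0.7500,0.5000)
R[1][2] = 0.7500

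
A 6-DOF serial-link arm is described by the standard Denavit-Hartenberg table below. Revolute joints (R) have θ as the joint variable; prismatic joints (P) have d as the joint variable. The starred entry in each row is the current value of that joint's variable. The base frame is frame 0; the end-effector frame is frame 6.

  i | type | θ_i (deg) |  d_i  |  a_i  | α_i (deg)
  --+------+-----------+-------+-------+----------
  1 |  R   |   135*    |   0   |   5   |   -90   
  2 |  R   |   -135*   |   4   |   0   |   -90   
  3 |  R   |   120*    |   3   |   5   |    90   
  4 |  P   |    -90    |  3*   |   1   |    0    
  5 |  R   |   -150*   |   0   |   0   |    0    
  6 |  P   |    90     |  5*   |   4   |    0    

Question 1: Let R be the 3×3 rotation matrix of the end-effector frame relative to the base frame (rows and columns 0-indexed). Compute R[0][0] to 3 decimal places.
-0.064

End-effector x-axis (col 0 of R) = (-0.0638,-0.9968,-0.0474)
R[0][0] = -0.0638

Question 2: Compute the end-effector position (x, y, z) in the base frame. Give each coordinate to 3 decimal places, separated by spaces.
after link 1: o_1 = (-3.5355, 3.5355, 0.0000)
after link 2: o_2 = (-6.3640, 0.7071, 0.0000)
after link 3: o_3 = (-6.0521, 6.5190, 0.3536)
after link 4: o_4 = (-3.1924, 5.7806, 1.4836)
after link 5: o_5 = (-3.1924, 5.7806, 1.4836)
after link 6: o_6 = (0.4851, 1.3959, 4.3560)

0.485 1.396 4.356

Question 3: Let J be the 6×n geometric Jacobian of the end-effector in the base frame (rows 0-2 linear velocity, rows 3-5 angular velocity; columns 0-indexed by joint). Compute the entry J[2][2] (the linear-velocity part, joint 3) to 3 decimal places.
axis z_2 = (-0.5000,0.5000,0.7071); lever o_n−o_2 = (6.8491,0.6888,4.3560)
cross product → J_v[:, 2] = (1.6909,7.0210,-3.7690)
J_ω[:, 2] = z_2
entry J[2][2] = -3.7690

-3.769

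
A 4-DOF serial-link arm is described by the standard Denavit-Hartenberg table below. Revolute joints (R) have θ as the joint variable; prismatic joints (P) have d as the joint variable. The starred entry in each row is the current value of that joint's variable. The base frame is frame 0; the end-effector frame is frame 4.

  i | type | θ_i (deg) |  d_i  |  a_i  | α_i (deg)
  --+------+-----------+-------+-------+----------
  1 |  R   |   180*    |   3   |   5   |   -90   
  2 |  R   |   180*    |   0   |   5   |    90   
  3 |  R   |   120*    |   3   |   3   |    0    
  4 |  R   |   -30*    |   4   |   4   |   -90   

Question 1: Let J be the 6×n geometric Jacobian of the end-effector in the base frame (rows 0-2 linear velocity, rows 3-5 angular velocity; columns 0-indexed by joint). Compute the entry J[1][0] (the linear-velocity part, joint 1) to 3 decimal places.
-1.500

axis z_0 = ẑ; lever o_n−o_0 = (-1.5000,-6.5981,-4.0000)
cross product → J_v[:, 0] = (6.5981,-1.5000,0.0000)
J_ω[:, 0] = z_0
entry J[1][0] = -1.5000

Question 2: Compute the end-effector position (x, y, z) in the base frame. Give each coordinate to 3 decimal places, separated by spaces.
-1.500 -6.598 -4.000

after link 1: o_1 = (-5.0000, 0.0000, 3.0000)
after link 2: o_2 = (-0.0000, -0.0000, 3.0000)
after link 3: o_3 = (-1.5000, -2.5981, 0.0000)
after link 4: o_4 = (-1.5000, -6.5981, -4.0000)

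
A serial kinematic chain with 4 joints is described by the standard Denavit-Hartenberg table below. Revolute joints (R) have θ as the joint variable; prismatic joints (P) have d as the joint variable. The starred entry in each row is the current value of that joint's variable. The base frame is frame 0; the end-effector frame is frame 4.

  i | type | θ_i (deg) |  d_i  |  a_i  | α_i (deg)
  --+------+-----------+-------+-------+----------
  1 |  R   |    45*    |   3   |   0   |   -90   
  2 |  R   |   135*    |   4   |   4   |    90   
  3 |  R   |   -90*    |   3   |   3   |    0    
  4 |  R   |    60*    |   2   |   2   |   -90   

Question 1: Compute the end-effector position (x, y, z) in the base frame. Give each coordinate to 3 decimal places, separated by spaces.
after link 1: o_1 = (0.0000, 0.0000, 3.0000)
after link 2: o_2 = (-4.8284, 0.8284, 0.1716)
after link 3: o_3 = (-1.2071, 0.2071, -1.9497)
after link 4: o_4 = (-0.3660, -0.3660, -4.5887)

-0.366 -0.366 -4.589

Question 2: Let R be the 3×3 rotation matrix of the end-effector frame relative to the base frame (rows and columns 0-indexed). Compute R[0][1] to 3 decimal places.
-0.500

End-effector y-axis (col 1 of R) = (-0.5000,-0.5000,0.7071)
R[0][1] = -0.5000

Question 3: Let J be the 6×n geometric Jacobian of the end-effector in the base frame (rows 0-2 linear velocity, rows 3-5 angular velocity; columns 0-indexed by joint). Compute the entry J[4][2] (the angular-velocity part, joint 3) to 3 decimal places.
axis z_2 = (0.5000,0.5000,-0.7071); lever o_n−o_2 = (4.4624,-1.1945,-4.7603)
cross product → J_v[:, 2] = (-3.2247,-0.7753,-2.8284)
J_ω[:, 2] = z_2
entry J[4][2] = 0.5000

0.500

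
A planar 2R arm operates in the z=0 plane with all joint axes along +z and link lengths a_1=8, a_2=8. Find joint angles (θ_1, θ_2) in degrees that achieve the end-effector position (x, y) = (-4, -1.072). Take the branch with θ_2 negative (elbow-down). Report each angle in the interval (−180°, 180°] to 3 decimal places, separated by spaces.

-89.997 -150.000

cos θ_2 = (17.1492−8²−8²)/(2·8·8) = -0.8660; θ_2 = -149.9996° (elbow-down)
β = atan2(-1.0720,-4.0000) = -164.9973°; ψ = atan2(-4.0000,1.0718) = -74.9998°
θ_1 = β − ψ = -89.9975°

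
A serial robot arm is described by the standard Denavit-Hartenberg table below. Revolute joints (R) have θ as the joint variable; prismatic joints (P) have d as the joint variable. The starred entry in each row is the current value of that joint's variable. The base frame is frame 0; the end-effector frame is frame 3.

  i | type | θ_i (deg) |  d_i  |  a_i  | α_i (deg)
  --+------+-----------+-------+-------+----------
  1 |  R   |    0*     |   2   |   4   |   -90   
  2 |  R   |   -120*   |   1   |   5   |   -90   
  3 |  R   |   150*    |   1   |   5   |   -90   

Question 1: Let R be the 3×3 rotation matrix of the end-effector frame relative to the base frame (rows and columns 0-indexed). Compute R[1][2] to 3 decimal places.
End-effector z-axis (col 2 of R) = (0.2500,0.8660,-0.4330)
R[1][2] = 0.8660

0.866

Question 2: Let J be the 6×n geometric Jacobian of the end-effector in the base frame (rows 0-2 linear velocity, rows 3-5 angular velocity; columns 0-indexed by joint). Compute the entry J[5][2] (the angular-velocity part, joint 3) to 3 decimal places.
axis z_2 = (0.8660,0.0000,0.5000); lever o_n−o_2 = (3.0311,-2.5000,-3.2500)
cross product → J_v[:, 2] = (1.2500,4.3301,-2.1651)
J_ω[:, 2] = z_2
entry J[5][2] = 0.5000

0.500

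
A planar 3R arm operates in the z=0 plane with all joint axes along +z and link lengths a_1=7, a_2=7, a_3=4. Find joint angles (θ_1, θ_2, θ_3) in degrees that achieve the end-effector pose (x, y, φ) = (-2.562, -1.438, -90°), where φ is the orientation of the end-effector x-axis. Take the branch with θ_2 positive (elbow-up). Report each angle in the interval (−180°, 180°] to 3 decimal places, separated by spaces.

wrist centre = target − a_3·(cos φ, sin φ) = (-2.5620, 2.5620)
cos θ_2 = (13.1277−7²−7²)/(2·7·7) = -0.8660; θ_2 = 150.0021° (elbow-up)
β = atan2(2.5620,-2.5620) = 135.0000°; ψ = atan2(3.4998,0.9377) = 75.0011°
θ_1 = β − ψ = 59.9989°
θ_3 = φ − θ_1 − θ_2 = 59.9989° (wrapped to (-180°,180°])

59.999 150.002 59.999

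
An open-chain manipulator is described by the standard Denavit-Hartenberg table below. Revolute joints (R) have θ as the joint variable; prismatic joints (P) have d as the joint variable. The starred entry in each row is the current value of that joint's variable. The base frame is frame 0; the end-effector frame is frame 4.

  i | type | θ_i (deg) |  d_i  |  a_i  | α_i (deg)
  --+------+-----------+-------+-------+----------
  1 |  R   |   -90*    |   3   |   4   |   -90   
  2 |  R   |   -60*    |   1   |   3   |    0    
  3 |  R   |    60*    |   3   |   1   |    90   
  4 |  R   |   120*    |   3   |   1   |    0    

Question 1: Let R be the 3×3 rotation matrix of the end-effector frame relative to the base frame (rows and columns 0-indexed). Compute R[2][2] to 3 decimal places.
1.000

End-effector z-axis (col 2 of R) = (0.0000,0.0000,1.0000)
R[2][2] = 1.0000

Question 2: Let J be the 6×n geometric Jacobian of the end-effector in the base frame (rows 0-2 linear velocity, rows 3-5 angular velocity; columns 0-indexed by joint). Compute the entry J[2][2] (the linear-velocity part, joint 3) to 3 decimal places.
-0.500

axis z_2 = (1.0000,0.0000,0.0000); lever o_n−o_2 = (3.8660,-0.5000,3.0000)
cross product → J_v[:, 2] = (0.0000,-3.0000,-0.5000)
J_ω[:, 2] = z_2
entry J[2][2] = -0.5000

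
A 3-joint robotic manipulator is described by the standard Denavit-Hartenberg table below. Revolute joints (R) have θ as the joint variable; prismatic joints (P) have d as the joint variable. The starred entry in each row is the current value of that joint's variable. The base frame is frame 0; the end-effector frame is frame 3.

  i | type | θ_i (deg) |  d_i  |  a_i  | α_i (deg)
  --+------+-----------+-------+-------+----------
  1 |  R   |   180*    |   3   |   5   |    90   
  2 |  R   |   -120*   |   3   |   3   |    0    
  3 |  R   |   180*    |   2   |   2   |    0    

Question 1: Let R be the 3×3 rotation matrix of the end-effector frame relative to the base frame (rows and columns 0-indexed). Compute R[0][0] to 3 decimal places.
-0.500

End-effector x-axis (col 0 of R) = (-0.5000,0.0000,0.8660)
R[0][0] = -0.5000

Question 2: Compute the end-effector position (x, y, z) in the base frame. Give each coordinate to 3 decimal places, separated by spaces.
-4.500 5.000 2.134

after link 1: o_1 = (-5.0000, 0.0000, 3.0000)
after link 2: o_2 = (-3.5000, 3.0000, 0.4019)
after link 3: o_3 = (-4.5000, 5.0000, 2.1340)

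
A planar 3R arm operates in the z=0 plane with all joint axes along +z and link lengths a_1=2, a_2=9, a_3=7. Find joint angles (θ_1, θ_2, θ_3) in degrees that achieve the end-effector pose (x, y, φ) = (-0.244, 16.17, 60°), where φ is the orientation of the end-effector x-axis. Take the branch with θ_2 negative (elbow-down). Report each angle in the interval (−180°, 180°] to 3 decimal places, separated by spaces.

134.979 -29.972 -45.006

wrist centre = target − a_3·(cos φ, sin φ) = (-3.7440, 10.1078)
cos θ_2 = (116.1856−2²−9²)/(2·2·9) = 0.8663; θ_2 = -29.9723° (elbow-down)
β = atan2(10.1078,-3.7440) = 110.3249°; ψ = atan2(-4.4962,9.7964) = -24.6536°
θ_1 = β − ψ = 134.9786°
θ_3 = φ − θ_1 − θ_2 = -45.0062° (wrapped to (-180°,180°])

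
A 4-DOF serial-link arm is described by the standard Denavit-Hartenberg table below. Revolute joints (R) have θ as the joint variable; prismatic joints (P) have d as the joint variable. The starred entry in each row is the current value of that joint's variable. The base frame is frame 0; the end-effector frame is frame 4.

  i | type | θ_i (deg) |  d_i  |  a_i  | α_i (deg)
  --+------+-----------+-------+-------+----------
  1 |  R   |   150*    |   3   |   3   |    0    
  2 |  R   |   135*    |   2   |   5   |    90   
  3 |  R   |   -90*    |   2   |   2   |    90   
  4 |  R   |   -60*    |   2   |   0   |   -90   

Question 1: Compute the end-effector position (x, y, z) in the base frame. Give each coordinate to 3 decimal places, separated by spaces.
after link 1: o_1 = (-2.5981, 1.5000, 3.0000)
after link 2: o_2 = (-1.3040, -3.3296, 5.0000)
after link 3: o_3 = (-3.2358, -3.8473, 3.0000)
after link 4: o_4 = (-3.7535, -1.9154, 3.0000)

-3.753 -1.915 3.000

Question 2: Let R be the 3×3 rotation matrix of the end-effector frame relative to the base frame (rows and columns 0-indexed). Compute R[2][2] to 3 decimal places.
End-effector z-axis (col 2 of R) = (-0.4830,-0.1294,-0.8660)
R[2][2] = -0.8660

-0.866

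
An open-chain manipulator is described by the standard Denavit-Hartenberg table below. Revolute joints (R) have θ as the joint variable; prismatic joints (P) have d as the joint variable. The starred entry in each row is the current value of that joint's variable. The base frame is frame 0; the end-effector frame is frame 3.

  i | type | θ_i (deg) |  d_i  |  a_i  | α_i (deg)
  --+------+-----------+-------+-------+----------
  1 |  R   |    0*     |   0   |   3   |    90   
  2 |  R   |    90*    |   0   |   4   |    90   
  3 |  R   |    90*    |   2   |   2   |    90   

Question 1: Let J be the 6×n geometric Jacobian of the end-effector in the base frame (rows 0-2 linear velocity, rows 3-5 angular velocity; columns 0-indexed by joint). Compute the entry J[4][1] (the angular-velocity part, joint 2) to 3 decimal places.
axis z_1 = (0.0000,-1.0000,0.0000); lever o_n−o_1 = (2.0000,-2.0000,4.0000)
cross product → J_v[:, 1] = (-4.0000,0.0000,2.0000)
J_ω[:, 1] = z_1
entry J[4][1] = -1.0000

-1.000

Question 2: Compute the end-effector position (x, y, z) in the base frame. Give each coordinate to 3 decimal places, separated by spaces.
5.000 -2.000 4.000

after link 1: o_1 = (3.0000, 0.0000, 0.0000)
after link 2: o_2 = (3.0000, 0.0000, 4.0000)
after link 3: o_3 = (5.0000, -2.0000, 4.0000)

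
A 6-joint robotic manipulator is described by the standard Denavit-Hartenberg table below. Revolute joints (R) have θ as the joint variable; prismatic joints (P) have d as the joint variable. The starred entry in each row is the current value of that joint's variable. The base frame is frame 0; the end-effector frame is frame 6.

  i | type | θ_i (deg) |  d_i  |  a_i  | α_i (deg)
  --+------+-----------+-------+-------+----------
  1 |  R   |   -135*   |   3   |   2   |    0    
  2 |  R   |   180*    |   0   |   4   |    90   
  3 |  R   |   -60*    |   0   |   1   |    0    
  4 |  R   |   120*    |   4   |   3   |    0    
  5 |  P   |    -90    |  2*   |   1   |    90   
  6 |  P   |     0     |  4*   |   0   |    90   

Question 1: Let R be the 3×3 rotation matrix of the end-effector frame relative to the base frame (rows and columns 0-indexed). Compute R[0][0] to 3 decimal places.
0.612

End-effector x-axis (col 0 of R) = (0.6124,0.6124,-0.5000)
R[0][0] = 0.6124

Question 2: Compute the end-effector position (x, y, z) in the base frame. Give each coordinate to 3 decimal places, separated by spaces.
6.269 -2.216 0.768

after link 1: o_1 = (-1.4142, -1.4142, 3.0000)
after link 2: o_2 = (1.4142, 1.4142, 3.0000)
after link 3: o_3 = (1.7678, 1.7678, 2.1340)
after link 4: o_4 = (5.6569, -0.0000, 4.7321)
after link 5: o_5 = (7.6834, -0.8018, 4.2321)
after link 6: o_6 = (6.2692, -2.2161, 0.7679)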